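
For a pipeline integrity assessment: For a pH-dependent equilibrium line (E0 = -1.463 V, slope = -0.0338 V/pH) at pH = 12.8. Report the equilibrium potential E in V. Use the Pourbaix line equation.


Apply the Pourbaix line equation: E = E0 + slope*pH
E = -1.463 + (-0.0338)*12.8 = -1.463 + (-0.43264) = -1.89564 V
Rounded to 4 decimal places: E = -1.8956 V

-1.8956 V


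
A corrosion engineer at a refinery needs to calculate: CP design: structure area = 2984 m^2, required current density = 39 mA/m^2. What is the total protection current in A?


I = area * current density, then convert mA → A (÷1000)
I = 2984 * 39 / 1000 = 116.38 A

116.38 A


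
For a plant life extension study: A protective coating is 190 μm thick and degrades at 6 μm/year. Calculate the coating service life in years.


Service life = thickness / degradation rate
Life = 190 / 6 = 31.7 years

31.7 years


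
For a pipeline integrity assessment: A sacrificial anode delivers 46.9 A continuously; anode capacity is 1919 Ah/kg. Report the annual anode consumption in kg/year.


Annual consumption = current * hours per year / capacity
Rate = 46.9 * 8760 / 1919 = 214.1 kg/year

214.1 kg/year


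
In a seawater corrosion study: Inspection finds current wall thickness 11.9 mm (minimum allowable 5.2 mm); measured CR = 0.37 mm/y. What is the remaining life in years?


Apply the remaining-life relation: RL = (t_current − t_min) / CR
RL = (11.9 − 5.2) / 0.37 = 6.7 / 0.37 = 18.1 years

18.1 years


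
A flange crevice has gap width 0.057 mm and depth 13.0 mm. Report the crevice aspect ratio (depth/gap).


Aspect ratio = depth / gap
Ratio = 13.0 / 0.057 = 228.1

228.1


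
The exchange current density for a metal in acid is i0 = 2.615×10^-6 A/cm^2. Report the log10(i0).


i0 = 2.615×10^-6 A/cm^2
log10(i0) = -5.583

-5.583


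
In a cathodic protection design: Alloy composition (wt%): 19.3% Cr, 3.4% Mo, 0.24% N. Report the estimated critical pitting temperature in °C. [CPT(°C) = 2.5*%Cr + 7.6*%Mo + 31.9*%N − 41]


Apply the ASTM G48 empirical CPT estimate: CPT(°C) = 2.5*%Cr + 7.6*%Mo + 31.9*%N − 41
2.5*19.3 = 48.25; 7.6*3.4 = 25.84; 31.9*0.24 = 7.656
CPT = 48.25 + 25.84 + 7.656 − 41 = 40.746 °C
Rounded to 0.1 °C: CPT ≈ 40.7 °C

40.7 °C


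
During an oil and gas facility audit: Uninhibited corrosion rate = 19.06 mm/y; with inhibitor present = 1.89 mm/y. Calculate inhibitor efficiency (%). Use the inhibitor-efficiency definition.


Apply the inhibitor-efficiency definition: IE = (CR_blank − CR_inh)/CR_blank × 100
IE = (19.06 − 1.89) / 19.06 × 100
IE = 17.17 / 19.06 × 100 = 90.1 %

90.1 %


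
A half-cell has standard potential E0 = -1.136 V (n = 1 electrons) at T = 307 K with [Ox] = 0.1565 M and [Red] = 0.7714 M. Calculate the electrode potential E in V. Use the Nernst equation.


Apply the Nernst equation: E = E0 + (RT/nF)*ln([Ox]/[Red])
Step 1: RT/nF = 8.314*307/(1*96485) = 0.02645383 V
Step 2: [Ox]/[Red] = 0.1565/0.7714 = 0.202878
Step 3: ln(0.202878) = -1.59515
Step 4: correction = 0.02645383 * -1.59515 = -0.042 V
E = -1.136 + -0.042 = -1.178 V

-1.178 V


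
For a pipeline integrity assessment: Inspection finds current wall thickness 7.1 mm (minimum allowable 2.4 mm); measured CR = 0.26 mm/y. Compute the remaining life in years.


Apply the remaining-life relation: RL = (t_current − t_min) / CR
RL = (7.1 − 2.4) / 0.26 = 4.7 / 0.26 = 18.1 years

18.1 years


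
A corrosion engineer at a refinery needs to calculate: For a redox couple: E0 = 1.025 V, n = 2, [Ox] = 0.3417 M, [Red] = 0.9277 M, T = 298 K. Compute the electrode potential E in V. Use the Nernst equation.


Apply the Nernst equation: E = E0 + (RT/nF)*ln([Ox]/[Red])
Step 1: RT/nF = 8.314*298/(2*96485) = 0.01283916 V
Step 2: [Ox]/[Red] = 0.3417/0.9277 = 0.36833
Step 3: ln(0.36833) = -0.998776
Step 4: correction = 0.01283916 * -0.998776 = -0.013 V
E = 1.025 + -0.013 = 1.012 V

1.012 V


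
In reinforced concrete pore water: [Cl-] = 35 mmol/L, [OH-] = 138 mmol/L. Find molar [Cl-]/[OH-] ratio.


Threshold parameter = [Cl-] / [OH-] (molar basis; both in mmol/L, so units cancel)
Ratio = 35 / 138 = 0.25

0.25


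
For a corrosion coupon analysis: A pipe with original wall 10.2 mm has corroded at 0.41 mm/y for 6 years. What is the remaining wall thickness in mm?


Remaining wall = original − CR × time
t = 10.2 − 0.41*6 = 10.2 − 2.46 = 7.74 mm

7.74 mm


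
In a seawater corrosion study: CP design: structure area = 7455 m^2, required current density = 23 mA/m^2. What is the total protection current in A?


I = area * current density, then convert mA → A (÷1000)
I = 7455 * 23 / 1000 = 171.47 A

171.47 A


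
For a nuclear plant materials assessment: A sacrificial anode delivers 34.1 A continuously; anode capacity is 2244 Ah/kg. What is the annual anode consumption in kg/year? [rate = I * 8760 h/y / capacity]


Annual consumption = current * hours per year / capacity
Rate = 34.1 * 8760 / 2244 = 133.1 kg/year

133.1 kg/year


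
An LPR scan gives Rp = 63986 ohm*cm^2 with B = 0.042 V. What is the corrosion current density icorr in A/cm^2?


Apply the Stern-Geary relation: icorr = B / Rp
icorr = 0.042 / 63986 = 6.564×10^-7 A/cm^2

6.564×10^-7 A/cm^2


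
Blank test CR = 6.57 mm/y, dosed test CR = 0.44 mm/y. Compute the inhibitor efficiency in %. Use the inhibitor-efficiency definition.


Apply the inhibitor-efficiency definition: IE = (CR_blank − CR_inh)/CR_blank × 100
IE = (6.57 − 0.44) / 6.57 × 100
IE = 6.13 / 6.57 × 100 = 93.3 %

93.3 %


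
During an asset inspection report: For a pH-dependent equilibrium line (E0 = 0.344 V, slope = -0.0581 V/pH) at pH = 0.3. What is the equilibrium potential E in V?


Apply the Pourbaix line equation: E = E0 + slope*pH
E = 0.344 + (-0.0581)*0.3 = 0.344 + (-0.01743) = 0.32657 V
Rounded to 3 decimal places: E = 0.327 V

0.327 V


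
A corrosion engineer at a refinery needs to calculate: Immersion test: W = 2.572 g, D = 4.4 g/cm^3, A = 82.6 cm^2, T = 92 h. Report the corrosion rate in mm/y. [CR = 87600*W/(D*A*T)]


Apply the mm/y weight-loss relation: CR = 87600 * W / (D * A * T)
Numerator: 87600 * 2.572 = 225307.2
Denominator: 4.4 * 82.6 * 92 = 33436.48
CR = 225307.2 / 33436.48 = 6.7384 mm/y

6.7384 mm/y


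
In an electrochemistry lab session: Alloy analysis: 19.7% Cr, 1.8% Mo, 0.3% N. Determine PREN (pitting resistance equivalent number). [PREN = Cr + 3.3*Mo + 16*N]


Apply the PREN formula: PREN = Cr + 3.3*Mo + 16*N
PREN = 19.7 + 3.3*1.8 + 16*0.3
PREN = 19.7 + 5.94 + 4.8 = 30.44

30.44


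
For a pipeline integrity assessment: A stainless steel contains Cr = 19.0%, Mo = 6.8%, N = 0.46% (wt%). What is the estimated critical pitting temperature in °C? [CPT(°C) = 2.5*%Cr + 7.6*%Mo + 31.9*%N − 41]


Apply the ASTM G48 empirical CPT estimate: CPT(°C) = 2.5*%Cr + 7.6*%Mo + 31.9*%N − 41
2.5*19.0 = 47.5; 7.6*6.8 = 51.68; 31.9*0.46 = 14.674
CPT = 47.5 + 51.68 + 14.674 − 41 = 72.854 °C
Rounded to 0.1 °C: CPT ≈ 72.9 °C

72.9 °C


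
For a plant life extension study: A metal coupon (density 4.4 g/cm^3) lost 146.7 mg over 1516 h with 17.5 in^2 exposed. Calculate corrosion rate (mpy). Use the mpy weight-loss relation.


Apply the mpy weight-loss relation: CR = 534 * W / (D * A * T)
Numerator: 534 * 146.7 = 78337.8
Denominator: 4.4 * 17.5 * 1516 = 116732.0
CR = 78337.8 / 116732.0 = 0.6711 mpy

0.6711 mpy


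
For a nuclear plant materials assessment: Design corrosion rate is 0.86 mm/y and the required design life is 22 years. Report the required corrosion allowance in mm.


Corrosion allowance = CR × design life
CA = 0.86 * 22 = 18.92 mm

18.92 mm


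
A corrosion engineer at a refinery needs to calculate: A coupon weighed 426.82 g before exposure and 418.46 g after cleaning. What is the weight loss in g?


Weight loss = initial − final
WL = 426.82 − 418.46 = 8.36 g

8.36 g


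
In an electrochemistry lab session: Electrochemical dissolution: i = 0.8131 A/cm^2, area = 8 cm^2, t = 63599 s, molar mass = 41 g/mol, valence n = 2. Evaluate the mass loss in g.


Apply Faraday's law: m = i*A*t*M / (n*F)
Total charge passed Q = i*A*t = 0.8131*8*63599 = 413698.7752 C
m = Q*M/(n*F) = 413698.7752*41/(2*96485) = 87.8979 g

87.8979 g


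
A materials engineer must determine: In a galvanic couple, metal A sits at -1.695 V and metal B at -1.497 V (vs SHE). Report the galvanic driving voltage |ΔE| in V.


Driving voltage is the absolute potential difference.
|ΔE| = |-1.695 − (-1.497)| = 0.198 V

0.198 V


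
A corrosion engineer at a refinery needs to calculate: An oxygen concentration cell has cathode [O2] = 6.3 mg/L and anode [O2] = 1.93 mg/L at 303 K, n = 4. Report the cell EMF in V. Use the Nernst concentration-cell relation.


Apply the Nernst concentration-cell relation: E = (RT/nF)*ln(C_cathode/C_anode)
RT/nF = 8.314*303/(4*96485) = 0.00652729 V
ln(6.3/1.93) = 1.18303
E = 0.00652729 * 1.18303 = 0.00772 V

0.00772 V


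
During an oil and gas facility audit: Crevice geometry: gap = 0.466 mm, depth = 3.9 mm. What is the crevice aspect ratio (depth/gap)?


Aspect ratio = depth / gap
Ratio = 3.9 / 0.466 = 8.4

8.4


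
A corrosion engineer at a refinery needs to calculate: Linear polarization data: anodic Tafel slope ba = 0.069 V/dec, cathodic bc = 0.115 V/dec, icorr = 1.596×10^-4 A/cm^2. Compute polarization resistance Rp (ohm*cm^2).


Apply the Stern-Geary equation: Rp = ba*bc / (2.303*icorr*(ba+bc))
ba*bc = 0.069*0.115 = 0.007935
ba+bc = 0.184; 2.303*icorr*(ba+bc) = 2.303*1.596×10^-4*0.184 = 6.7630819×10^-5
Rp = 0.007935 / 6.7630819×10^-5 = 117.3 ohm*cm^2

117.3 ohm*cm^2


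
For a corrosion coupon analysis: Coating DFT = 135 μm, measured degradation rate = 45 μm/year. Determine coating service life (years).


Service life = thickness / degradation rate
Life = 135 / 45 = 3.0 years

3.0 years


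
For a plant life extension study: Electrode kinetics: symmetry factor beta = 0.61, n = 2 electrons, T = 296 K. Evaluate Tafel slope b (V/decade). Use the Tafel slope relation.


Apply the Tafel slope relation: b = 2.303*R*T/(beta*n*F)
Numerator: 2.303 * 8.314 * 296 = 5667.55
Denominator: 0.61 * 2 * 96485 = 117711.7
b = 5667.55 / 117711.7 = 0.0481 V/decade

0.0481 V/decade


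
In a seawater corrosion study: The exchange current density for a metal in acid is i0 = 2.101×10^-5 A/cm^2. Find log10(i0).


i0 = 2.101×10^-5 A/cm^2
log10(i0) = -4.678

-4.678


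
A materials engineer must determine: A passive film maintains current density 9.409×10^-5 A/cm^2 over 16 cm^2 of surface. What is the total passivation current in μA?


I = i_pass * A, then convert A → μA (×10^6)
I = 9.409×10^-5 * 16 * 10^6 = 1505.44 μA

1505.44 μA


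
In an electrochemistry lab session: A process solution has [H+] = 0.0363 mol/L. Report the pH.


pH = −log10[H+]
pH = −log10(0.0363) = 1.44

1.44


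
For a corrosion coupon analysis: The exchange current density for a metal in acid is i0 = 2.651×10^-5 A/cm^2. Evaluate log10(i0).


i0 = 2.651×10^-5 A/cm^2
log10(i0) = -4.577

-4.577


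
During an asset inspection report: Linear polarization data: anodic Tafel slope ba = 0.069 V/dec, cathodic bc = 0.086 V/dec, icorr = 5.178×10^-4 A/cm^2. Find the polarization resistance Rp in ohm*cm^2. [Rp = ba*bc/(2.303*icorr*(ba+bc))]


Apply the Stern-Geary equation: Rp = ba*bc / (2.303*icorr*(ba+bc))
ba*bc = 0.069*0.086 = 0.005934
ba+bc = 0.155; 2.303*icorr*(ba+bc) = 2.303*5.178×10^-4*0.155 = 1.8483648×10^-4
Rp = 0.005934 / 1.8483648×10^-4 = 32.1 ohm*cm^2

32.1 ohm*cm^2


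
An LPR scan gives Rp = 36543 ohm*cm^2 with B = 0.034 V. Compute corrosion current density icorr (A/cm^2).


Apply the Stern-Geary relation: icorr = B / Rp
icorr = 0.034 / 36543 = 9.304×10^-7 A/cm^2

9.304×10^-7 A/cm^2


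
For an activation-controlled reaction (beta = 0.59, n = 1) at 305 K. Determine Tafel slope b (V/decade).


Apply the Tafel slope relation: b = 2.303*R*T/(beta*n*F)
Numerator: 2.303 * 8.314 * 305 = 5839.88
Denominator: 0.59 * 1 * 96485 = 56926.15
b = 5839.88 / 56926.15 = 0.103 V/decade

0.103 V/decade


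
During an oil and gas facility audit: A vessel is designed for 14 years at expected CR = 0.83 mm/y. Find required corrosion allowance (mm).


Corrosion allowance = CR × design life
CA = 0.83 * 14 = 11.62 mm

11.62 mm


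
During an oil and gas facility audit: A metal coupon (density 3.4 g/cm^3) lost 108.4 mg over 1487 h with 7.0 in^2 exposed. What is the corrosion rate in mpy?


Apply the mpy weight-loss relation: CR = 534 * W / (D * A * T)
Numerator: 534 * 108.4 = 57885.6
Denominator: 3.4 * 7.0 * 1487 = 35390.6
CR = 57885.6 / 35390.6 = 1.6356 mpy

1.6356 mpy


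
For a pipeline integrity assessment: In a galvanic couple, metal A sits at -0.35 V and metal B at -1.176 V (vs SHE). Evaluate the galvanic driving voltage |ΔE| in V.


Driving voltage is the absolute potential difference.
|ΔE| = |-0.35 − (-1.176)| = 0.826 V

0.826 V


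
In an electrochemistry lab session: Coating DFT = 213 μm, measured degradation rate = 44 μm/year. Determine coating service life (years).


Service life = thickness / degradation rate
Life = 213 / 44 = 4.8 years

4.8 years


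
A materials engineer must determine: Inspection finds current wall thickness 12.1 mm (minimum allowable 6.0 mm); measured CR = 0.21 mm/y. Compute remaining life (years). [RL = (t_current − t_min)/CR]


Apply the remaining-life relation: RL = (t_current − t_min) / CR
RL = (12.1 − 6.0) / 0.21 = 6.1 / 0.21 = 29.0 years

29.0 years


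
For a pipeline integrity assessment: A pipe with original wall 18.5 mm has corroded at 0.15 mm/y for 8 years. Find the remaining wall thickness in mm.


Remaining wall = original − CR × time
t = 18.5 − 0.15*8 = 18.5 − 1.2 = 17.3 mm

17.3 mm


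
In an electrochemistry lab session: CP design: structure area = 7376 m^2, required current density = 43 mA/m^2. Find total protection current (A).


I = area * current density, then convert mA → A (÷1000)
I = 7376 * 43 / 1000 = 317.17 A

317.17 A


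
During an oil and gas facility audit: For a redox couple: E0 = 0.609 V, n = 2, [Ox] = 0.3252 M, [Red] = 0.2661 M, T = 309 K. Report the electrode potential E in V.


Apply the Nernst equation: E = E0 + (RT/nF)*ln([Ox]/[Red])
Step 1: RT/nF = 8.314*309/(2*96485) = 0.01331308 V
Step 2: [Ox]/[Red] = 0.3252/0.2661 = 1.222097
Step 3: ln(1.222097) = 0.200568
Step 4: correction = 0.01331308 * 0.200568 = 0.0027 V
E = 0.609 + 0.0027 = 0.6117 V

0.6117 V


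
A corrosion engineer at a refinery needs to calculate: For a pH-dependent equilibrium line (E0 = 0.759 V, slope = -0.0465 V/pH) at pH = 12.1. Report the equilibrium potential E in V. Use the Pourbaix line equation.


Apply the Pourbaix line equation: E = E0 + slope*pH
E = 0.759 + (-0.0465)*12.1 = 0.759 + (-0.56265) = 0.19635 V
Rounded to 3 decimal places: E = 0.196 V

0.196 V


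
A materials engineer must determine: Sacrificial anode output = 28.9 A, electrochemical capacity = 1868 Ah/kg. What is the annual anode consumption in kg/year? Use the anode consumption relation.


Annual consumption = current * hours per year / capacity
Rate = 28.9 * 8760 / 1868 = 135.5 kg/year

135.5 kg/year


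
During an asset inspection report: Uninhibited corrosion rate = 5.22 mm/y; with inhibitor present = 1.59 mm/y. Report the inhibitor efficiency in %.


Apply the inhibitor-efficiency definition: IE = (CR_blank − CR_inh)/CR_blank × 100
IE = (5.22 − 1.59) / 5.22 × 100
IE = 3.63 / 5.22 × 100 = 69.5 %

69.5 %


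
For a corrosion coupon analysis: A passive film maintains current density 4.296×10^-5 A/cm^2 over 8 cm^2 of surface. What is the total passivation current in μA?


I = i_pass * A, then convert A → μA (×10^6)
I = 4.296×10^-5 * 8 * 10^6 = 343.68 μA

343.68 μA


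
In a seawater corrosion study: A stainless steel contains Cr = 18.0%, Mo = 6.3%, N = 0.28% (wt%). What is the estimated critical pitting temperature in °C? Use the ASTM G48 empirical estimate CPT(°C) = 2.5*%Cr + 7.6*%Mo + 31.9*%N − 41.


Apply the ASTM G48 empirical CPT estimate: CPT(°C) = 2.5*%Cr + 7.6*%Mo + 31.9*%N − 41
2.5*18.0 = 45; 7.6*6.3 = 47.88; 31.9*0.28 = 8.932
CPT = 45 + 47.88 + 8.932 − 41 = 60.812 °C
Rounded to 0.1 °C: CPT ≈ 60.8 °C

60.8 °C


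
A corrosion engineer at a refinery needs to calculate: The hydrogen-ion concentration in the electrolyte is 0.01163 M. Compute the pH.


pH = −log10[H+]
pH = −log10(0.01163) = 1.93

1.93


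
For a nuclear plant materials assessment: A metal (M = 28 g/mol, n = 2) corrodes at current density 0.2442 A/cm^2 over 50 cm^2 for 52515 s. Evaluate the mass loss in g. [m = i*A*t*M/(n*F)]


Apply Faraday's law: m = i*A*t*M / (n*F)
Total charge passed Q = i*A*t = 0.2442*50*52515 = 641208.15 C
m = Q*M/(n*F) = 641208.15*28/(2*96485) = 93.039 g

93.039 g


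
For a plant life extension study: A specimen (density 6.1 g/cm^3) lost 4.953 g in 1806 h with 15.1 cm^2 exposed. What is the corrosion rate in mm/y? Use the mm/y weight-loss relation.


Apply the mm/y weight-loss relation: CR = 87600 * W / (D * A * T)
Numerator: 87600 * 4.953 = 433882.8
Denominator: 6.1 * 15.1 * 1806 = 166350.66
CR = 433882.8 / 166350.66 = 2.60824 mm/y

2.60824 mm/y


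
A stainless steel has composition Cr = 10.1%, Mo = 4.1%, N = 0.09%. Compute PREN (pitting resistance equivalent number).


Apply the PREN formula: PREN = Cr + 3.3*Mo + 16*N
PREN = 10.1 + 3.3*4.1 + 16*0.09
PREN = 10.1 + 13.53 + 1.44 = 25.07

25.07


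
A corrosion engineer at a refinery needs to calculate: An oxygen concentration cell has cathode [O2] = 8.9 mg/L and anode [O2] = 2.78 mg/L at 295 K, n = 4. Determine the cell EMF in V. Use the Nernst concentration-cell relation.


Apply the Nernst concentration-cell relation: E = (RT/nF)*ln(C_cathode/C_anode)
RT/nF = 8.314*295/(4*96485) = 0.00635495 V
ln(8.9/2.78) = 1.1636
E = 0.00635495 * 1.1636 = 0.00739 V

0.00739 V


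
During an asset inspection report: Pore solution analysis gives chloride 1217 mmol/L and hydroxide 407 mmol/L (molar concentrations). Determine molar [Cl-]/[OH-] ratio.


Threshold parameter = [Cl-] / [OH-] (molar basis; both in mmol/L, so units cancel)
Ratio = 1217 / 407 = 2.99

2.99


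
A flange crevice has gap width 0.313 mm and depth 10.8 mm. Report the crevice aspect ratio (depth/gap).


Aspect ratio = depth / gap
Ratio = 10.8 / 0.313 = 34.5

34.5


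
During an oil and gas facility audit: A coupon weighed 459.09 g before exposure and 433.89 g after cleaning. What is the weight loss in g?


Weight loss = initial − final
WL = 459.09 − 433.89 = 25.2 g

25.2 g


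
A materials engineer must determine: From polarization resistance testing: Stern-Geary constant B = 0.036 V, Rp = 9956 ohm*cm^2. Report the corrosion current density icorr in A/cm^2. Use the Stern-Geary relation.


Apply the Stern-Geary relation: icorr = B / Rp
icorr = 0.036 / 9956 = 3.616×10^-6 A/cm^2

3.616×10^-6 A/cm^2


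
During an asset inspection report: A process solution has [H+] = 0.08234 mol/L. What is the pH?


pH = −log10[H+]
pH = −log10(0.08234) = 1.08

1.08


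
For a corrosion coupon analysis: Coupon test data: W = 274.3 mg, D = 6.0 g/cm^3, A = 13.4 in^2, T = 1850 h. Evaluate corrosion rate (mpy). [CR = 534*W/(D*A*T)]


Apply the mpy weight-loss relation: CR = 534 * W / (D * A * T)
Numerator: 534 * 274.3 = 146476.2
Denominator: 6.0 * 13.4 * 1850 = 148740.0
CR = 146476.2 / 148740.0 = 0.985 mpy

0.985 mpy


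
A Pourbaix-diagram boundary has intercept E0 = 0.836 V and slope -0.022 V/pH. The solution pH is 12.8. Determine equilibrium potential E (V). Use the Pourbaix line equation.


Apply the Pourbaix line equation: E = E0 + slope*pH
E = 0.836 + (-0.022)*12.8 = 0.836 + (-0.2816) = 0.5544 V
Rounded to 3 decimal places: E = 0.554 V

0.554 V


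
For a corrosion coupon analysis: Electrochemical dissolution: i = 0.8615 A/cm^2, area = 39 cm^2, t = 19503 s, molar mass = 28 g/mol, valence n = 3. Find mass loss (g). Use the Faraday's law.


Apply Faraday's law: m = i*A*t*M / (n*F)
Total charge passed Q = i*A*t = 0.8615*39*19503 = 655271.5455 C
m = Q*M/(n*F) = 655271.5455*28/(3*96485) = 63.3867 g

63.3867 g


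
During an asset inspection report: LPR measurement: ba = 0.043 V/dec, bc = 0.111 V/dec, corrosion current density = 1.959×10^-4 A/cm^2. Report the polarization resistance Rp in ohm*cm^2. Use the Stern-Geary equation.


Apply the Stern-Geary equation: Rp = ba*bc / (2.303*icorr*(ba+bc))
ba*bc = 0.043*0.111 = 0.004773
ba+bc = 0.154; 2.303*icorr*(ba+bc) = 2.303*1.959×10^-4*0.154 = 6.9478286×10^-5
Rp = 0.004773 / 6.9478286×10^-5 = 68.7 ohm*cm^2

68.7 ohm*cm^2


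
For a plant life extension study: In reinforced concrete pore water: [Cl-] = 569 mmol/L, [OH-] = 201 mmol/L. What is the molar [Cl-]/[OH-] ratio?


Threshold parameter = [Cl-] / [OH-] (molar basis; both in mmol/L, so units cancel)
Ratio = 569 / 201 = 2.83

2.83


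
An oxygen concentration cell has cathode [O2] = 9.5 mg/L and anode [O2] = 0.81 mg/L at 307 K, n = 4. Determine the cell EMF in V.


Apply the Nernst concentration-cell relation: E = (RT/nF)*ln(C_cathode/C_anode)
RT/nF = 8.314*307/(4*96485) = 0.00661346 V
ln(9.5/0.81) = 2.46201
E = 0.00661346 * 2.46201 = 0.01628 V

0.01628 V


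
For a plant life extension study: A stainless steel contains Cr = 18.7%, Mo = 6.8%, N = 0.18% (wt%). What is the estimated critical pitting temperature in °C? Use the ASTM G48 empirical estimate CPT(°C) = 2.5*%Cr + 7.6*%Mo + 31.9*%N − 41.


Apply the ASTM G48 empirical CPT estimate: CPT(°C) = 2.5*%Cr + 7.6*%Mo + 31.9*%N − 41
2.5*18.7 = 46.75; 7.6*6.8 = 51.68; 31.9*0.18 = 5.742
CPT = 46.75 + 51.68 + 5.742 − 41 = 63.172 °C
Rounded to 0.1 °C: CPT ≈ 63.2 °C

63.2 °C


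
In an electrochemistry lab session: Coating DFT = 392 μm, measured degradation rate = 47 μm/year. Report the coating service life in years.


Service life = thickness / degradation rate
Life = 392 / 47 = 8.3 years

8.3 years


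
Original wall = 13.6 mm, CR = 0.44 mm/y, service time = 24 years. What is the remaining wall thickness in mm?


Remaining wall = original − CR × time
t = 13.6 − 0.44*24 = 13.6 − 10.56 = 3.04 mm

3.04 mm


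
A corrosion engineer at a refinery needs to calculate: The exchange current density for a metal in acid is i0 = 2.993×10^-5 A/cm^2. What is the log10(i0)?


i0 = 2.993×10^-5 A/cm^2
log10(i0) = -4.524

-4.524


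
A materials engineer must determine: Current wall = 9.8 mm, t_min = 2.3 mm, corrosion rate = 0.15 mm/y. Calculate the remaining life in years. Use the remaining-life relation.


Apply the remaining-life relation: RL = (t_current − t_min) / CR
RL = (9.8 − 2.3) / 0.15 = 7.5 / 0.15 = 50.0 years

50.0 years


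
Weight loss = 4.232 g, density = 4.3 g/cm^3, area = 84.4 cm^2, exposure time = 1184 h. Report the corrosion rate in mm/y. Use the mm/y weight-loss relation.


Apply the mm/y weight-loss relation: CR = 87600 * W / (D * A * T)
Numerator: 87600 * 4.232 = 370723.2
Denominator: 4.3 * 84.4 * 1184 = 429697.28
CR = 370723.2 / 429697.28 = 0.8628 mm/y

0.8628 mm/y


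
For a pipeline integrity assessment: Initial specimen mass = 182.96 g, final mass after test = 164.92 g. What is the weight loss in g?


Weight loss = initial − final
WL = 182.96 − 164.92 = 18.04 g

18.04 g


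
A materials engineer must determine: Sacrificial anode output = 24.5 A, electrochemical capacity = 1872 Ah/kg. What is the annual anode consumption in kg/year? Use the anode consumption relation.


Annual consumption = current * hours per year / capacity
Rate = 24.5 * 8760 / 1872 = 114.6 kg/year

114.6 kg/year


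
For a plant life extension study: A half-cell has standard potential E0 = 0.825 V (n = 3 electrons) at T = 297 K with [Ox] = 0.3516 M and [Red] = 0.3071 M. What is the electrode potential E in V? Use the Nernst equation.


Apply the Nernst equation: E = E0 + (RT/nF)*ln([Ox]/[Red])
Step 1: RT/nF = 8.314*297/(3*96485) = 0.00853071 V
Step 2: [Ox]/[Red] = 0.3516/0.3071 = 1.144904
Step 3: ln(1.144904) = 0.135321
Step 4: correction = 0.00853071 * 0.135321 = 0.0012 V
E = 0.825 + 0.0012 = 0.8262 V

0.8262 V


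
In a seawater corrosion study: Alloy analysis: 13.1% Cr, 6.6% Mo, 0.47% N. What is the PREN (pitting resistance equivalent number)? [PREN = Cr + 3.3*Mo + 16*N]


Apply the PREN formula: PREN = Cr + 3.3*Mo + 16*N
PREN = 13.1 + 3.3*6.6 + 16*0.47
PREN = 13.1 + 21.78 + 7.52 = 42.4

42.4


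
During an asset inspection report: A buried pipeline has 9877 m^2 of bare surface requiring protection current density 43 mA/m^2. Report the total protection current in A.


I = area * current density, then convert mA → A (÷1000)
I = 9877 * 43 / 1000 = 424.71 A

424.71 A


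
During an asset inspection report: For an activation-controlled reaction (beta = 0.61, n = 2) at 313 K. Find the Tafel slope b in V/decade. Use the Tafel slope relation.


Apply the Tafel slope relation: b = 2.303*R*T/(beta*n*F)
Numerator: 2.303 * 8.314 * 313 = 5993.06
Denominator: 0.61 * 2 * 96485 = 117711.7
b = 5993.06 / 117711.7 = 0.051 V/decade

0.051 V/decade


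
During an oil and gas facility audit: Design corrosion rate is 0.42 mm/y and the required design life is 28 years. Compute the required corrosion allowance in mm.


Corrosion allowance = CR × design life
CA = 0.42 * 28 = 11.76 mm

11.76 mm


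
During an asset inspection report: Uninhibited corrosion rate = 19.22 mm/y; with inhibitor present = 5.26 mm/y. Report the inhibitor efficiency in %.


Apply the inhibitor-efficiency definition: IE = (CR_blank − CR_inh)/CR_blank × 100
IE = (19.22 − 5.26) / 19.22 × 100
IE = 13.96 / 19.22 × 100 = 72.6 %

72.6 %


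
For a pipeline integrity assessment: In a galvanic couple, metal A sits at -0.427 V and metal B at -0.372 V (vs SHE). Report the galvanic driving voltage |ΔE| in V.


Driving voltage is the absolute potential difference.
|ΔE| = |-0.427 − (-0.372)| = 0.055 V

0.055 V


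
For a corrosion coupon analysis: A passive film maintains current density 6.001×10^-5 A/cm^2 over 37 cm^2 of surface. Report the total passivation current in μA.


I = i_pass * A, then convert A → μA (×10^6)
I = 6.001×10^-5 * 37 * 10^6 = 2220.37 μA

2220.37 μA


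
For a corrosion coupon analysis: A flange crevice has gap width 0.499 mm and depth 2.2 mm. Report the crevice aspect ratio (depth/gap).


Aspect ratio = depth / gap
Ratio = 2.2 / 0.499 = 4.4

4.4


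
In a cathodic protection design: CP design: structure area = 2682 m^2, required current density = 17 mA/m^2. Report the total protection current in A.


I = area * current density, then convert mA → A (÷1000)
I = 2682 * 17 / 1000 = 45.59 A

45.59 A


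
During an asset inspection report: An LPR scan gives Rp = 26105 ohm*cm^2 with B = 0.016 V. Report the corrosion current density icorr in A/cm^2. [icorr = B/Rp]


Apply the Stern-Geary relation: icorr = B / Rp
icorr = 0.016 / 26105 = 6.129×10^-7 A/cm^2

6.129×10^-7 A/cm^2


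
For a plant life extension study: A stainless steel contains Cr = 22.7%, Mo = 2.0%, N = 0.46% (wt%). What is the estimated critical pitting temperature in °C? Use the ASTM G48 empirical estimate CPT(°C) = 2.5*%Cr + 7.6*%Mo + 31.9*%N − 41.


Apply the ASTM G48 empirical CPT estimate: CPT(°C) = 2.5*%Cr + 7.6*%Mo + 31.9*%N − 41
2.5*22.7 = 56.75; 7.6*2.0 = 15.2; 31.9*0.46 = 14.674
CPT = 56.75 + 15.2 + 14.674 − 41 = 45.624 °C
Rounded to 0.1 °C: CPT ≈ 45.6 °C

45.6 °C


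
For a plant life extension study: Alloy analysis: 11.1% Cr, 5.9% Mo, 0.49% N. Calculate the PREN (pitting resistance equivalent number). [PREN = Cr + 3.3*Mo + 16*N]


Apply the PREN formula: PREN = Cr + 3.3*Mo + 16*N
PREN = 11.1 + 3.3*5.9 + 16*0.49
PREN = 11.1 + 19.47 + 7.84 = 38.41

38.41


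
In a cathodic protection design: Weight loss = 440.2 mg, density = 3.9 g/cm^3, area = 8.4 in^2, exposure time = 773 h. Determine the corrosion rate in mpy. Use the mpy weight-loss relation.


Apply the mpy weight-loss relation: CR = 534 * W / (D * A * T)
Numerator: 534 * 440.2 = 235066.8
Denominator: 3.9 * 8.4 * 773 = 25323.48
CR = 235066.8 / 25323.48 = 9.28256 mpy

9.28256 mpy


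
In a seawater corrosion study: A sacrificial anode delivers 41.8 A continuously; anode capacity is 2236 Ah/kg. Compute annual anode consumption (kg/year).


Annual consumption = current * hours per year / capacity
Rate = 41.8 * 8760 / 2236 = 163.8 kg/year

163.8 kg/year


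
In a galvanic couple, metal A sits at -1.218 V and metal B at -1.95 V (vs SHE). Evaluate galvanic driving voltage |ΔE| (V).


Driving voltage is the absolute potential difference.
|ΔE| = |-1.218 − (-1.95)| = 0.732 V

0.732 V


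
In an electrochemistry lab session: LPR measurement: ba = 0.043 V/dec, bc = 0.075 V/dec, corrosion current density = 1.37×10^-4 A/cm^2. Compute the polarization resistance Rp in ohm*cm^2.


Apply the Stern-Geary equation: Rp = ba*bc / (2.303*icorr*(ba+bc))
ba*bc = 0.043*0.075 = 0.003225
ba+bc = 0.118; 2.303*icorr*(ba+bc) = 2.303*1.37×10^-4*0.118 = 3.7230298×10^-5
Rp = 0.003225 / 3.7230298×10^-5 = 86.6 ohm*cm^2

86.6 ohm*cm^2


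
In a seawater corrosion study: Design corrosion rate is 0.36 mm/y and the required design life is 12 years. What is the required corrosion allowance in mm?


Corrosion allowance = CR × design life
CA = 0.36 * 12 = 4.32 mm

4.32 mm


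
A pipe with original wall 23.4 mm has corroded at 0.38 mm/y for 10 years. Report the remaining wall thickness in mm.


Remaining wall = original − CR × time
t = 23.4 − 0.38*10 = 23.4 − 3.8 = 19.6 mm

19.6 mm


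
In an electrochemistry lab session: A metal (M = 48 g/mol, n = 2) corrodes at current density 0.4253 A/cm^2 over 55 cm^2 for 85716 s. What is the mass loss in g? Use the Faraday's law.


Apply Faraday's law: m = i*A*t*M / (n*F)
Total charge passed Q = i*A*t = 0.4253*55*85716 = 2005025.814 C
m = Q*M/(n*F) = 2005025.814*48/(2*96485) = 498.73679 g

498.73679 g


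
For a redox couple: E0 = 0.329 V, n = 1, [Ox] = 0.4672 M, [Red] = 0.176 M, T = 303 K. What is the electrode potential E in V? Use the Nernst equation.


Apply the Nernst equation: E = E0 + (RT/nF)*ln([Ox]/[Red])
Step 1: RT/nF = 8.314*303/(1*96485) = 0.02610916 V
Step 2: [Ox]/[Red] = 0.4672/0.176 = 2.654545
Step 3: ln(2.654545) = 0.976273
Step 4: correction = 0.02610916 * 0.976273 = 0.0255 V
E = 0.329 + 0.0255 = 0.3545 V

0.3545 V


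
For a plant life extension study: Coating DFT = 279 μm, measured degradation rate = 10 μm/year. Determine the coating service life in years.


Service life = thickness / degradation rate
Life = 279 / 10 = 27.9 years

27.9 years


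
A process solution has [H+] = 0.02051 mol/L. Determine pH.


pH = −log10[H+]
pH = −log10(0.02051) = 1.69

1.69


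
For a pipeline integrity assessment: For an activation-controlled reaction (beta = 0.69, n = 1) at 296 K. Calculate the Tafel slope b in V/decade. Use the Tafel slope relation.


Apply the Tafel slope relation: b = 2.303*R*T/(beta*n*F)
Numerator: 2.303 * 8.314 * 296 = 5667.55
Denominator: 0.69 * 1 * 96485 = 66574.65
b = 5667.55 / 66574.65 = 0.0851 V/decade

0.0851 V/decade


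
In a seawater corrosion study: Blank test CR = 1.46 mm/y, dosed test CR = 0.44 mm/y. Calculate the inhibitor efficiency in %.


Apply the inhibitor-efficiency definition: IE = (CR_blank − CR_inh)/CR_blank × 100
IE = (1.46 − 0.44) / 1.46 × 100
IE = 1.02 / 1.46 × 100 = 69.9 %

69.9 %


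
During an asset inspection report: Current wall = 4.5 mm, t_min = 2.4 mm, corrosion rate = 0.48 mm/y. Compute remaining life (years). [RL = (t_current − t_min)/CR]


Apply the remaining-life relation: RL = (t_current − t_min) / CR
RL = (4.5 − 2.4) / 0.48 = 2.1 / 0.48 = 4.4 years

4.4 years


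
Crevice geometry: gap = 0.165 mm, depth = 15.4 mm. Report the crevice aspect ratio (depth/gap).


Aspect ratio = depth / gap
Ratio = 15.4 / 0.165 = 93.3

93.3


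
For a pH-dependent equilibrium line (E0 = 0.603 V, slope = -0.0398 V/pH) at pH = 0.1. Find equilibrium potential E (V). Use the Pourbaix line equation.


Apply the Pourbaix line equation: E = E0 + slope*pH
E = 0.603 + (-0.0398)*0.1 = 0.603 + (-0.00398) = 0.59902 V
Rounded to 4 decimal places: E = 0.5990 V

0.5990 V


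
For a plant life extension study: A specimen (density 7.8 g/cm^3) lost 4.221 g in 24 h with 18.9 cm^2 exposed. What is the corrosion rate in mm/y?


Apply the mm/y weight-loss relation: CR = 87600 * W / (D * A * T)
Numerator: 87600 * 4.221 = 369759.6
Denominator: 7.8 * 18.9 * 24 = 3538.08
CR = 369759.6 / 3538.08 = 104.508547 mm/y

104.508547 mm/y


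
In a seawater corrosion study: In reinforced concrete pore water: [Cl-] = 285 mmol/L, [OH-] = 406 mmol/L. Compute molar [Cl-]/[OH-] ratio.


Threshold parameter = [Cl-] / [OH-] (molar basis; both in mmol/L, so units cancel)
Ratio = 285 / 406 = 0.7

0.7


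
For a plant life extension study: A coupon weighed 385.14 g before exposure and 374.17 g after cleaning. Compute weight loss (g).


Weight loss = initial − final
WL = 385.14 − 374.17 = 10.97 g

10.97 g


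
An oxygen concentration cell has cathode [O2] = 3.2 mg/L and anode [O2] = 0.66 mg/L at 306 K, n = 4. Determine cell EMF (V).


Apply the Nernst concentration-cell relation: E = (RT/nF)*ln(C_cathode/C_anode)
RT/nF = 8.314*306/(4*96485) = 0.00659192 V
ln(3.2/0.66) = 1.57867
E = 0.00659192 * 1.57867 = 0.01041 V

0.01041 V


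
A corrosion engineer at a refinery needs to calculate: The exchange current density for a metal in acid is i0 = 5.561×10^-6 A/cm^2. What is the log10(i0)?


i0 = 5.561×10^-6 A/cm^2
log10(i0) = -5.255

-5.255


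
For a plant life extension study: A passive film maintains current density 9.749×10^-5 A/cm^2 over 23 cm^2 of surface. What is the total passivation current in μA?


I = i_pass * A, then convert A → μA (×10^6)
I = 9.749×10^-5 * 23 * 10^6 = 2242.27 μA

2242.27 μA


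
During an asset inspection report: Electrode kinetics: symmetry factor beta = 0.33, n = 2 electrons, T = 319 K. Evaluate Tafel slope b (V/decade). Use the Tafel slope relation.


Apply the Tafel slope relation: b = 2.303*R*T/(beta*n*F)
Numerator: 2.303 * 8.314 * 319 = 6107.94
Denominator: 0.33 * 2 * 96485 = 63680.1
b = 6107.94 / 63680.1 = 0.0959 V/decade

0.0959 V/decade


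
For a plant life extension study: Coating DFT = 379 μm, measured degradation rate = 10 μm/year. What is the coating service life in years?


Service life = thickness / degradation rate
Life = 379 / 10 = 37.9 years

37.9 years


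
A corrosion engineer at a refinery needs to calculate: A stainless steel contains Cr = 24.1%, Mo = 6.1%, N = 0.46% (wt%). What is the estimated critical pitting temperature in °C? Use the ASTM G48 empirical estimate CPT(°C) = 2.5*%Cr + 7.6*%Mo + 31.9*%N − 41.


Apply the ASTM G48 empirical CPT estimate: CPT(°C) = 2.5*%Cr + 7.6*%Mo + 31.9*%N − 41
2.5*24.1 = 60.25; 7.6*6.1 = 46.36; 31.9*0.46 = 14.674
CPT = 60.25 + 46.36 + 14.674 − 41 = 80.284 °C
Rounded to 0.1 °C: CPT ≈ 80.3 °C

80.3 °C


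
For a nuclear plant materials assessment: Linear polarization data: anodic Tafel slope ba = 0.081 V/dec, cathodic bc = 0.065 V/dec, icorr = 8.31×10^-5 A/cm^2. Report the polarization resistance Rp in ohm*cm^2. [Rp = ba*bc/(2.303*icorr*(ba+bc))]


Apply the Stern-Geary equation: Rp = ba*bc / (2.303*icorr*(ba+bc))
ba*bc = 0.081*0.065 = 0.005265
ba+bc = 0.146; 2.303*icorr*(ba+bc) = 2.303*8.31×10^-5*0.146 = 2.7941378×10^-5
Rp = 0.005265 / 2.7941378×10^-5 = 188.43 ohm*cm^2

188.43 ohm*cm^2


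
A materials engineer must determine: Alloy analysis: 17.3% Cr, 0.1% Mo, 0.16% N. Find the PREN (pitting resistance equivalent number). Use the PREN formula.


Apply the PREN formula: PREN = Cr + 3.3*Mo + 16*N
PREN = 17.3 + 3.3*0.1 + 16*0.16
PREN = 17.3 + 0.33 + 2.56 = 20.19

20.19


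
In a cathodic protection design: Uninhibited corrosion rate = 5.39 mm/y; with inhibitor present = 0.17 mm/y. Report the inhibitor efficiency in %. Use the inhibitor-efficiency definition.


Apply the inhibitor-efficiency definition: IE = (CR_blank − CR_inh)/CR_blank × 100
IE = (5.39 − 0.17) / 5.39 × 100
IE = 5.22 / 5.39 × 100 = 96.8 %

96.8 %


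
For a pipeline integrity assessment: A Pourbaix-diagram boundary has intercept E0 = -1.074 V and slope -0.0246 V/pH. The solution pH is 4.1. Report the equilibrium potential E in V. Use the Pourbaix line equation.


Apply the Pourbaix line equation: E = E0 + slope*pH
E = -1.074 + (-0.0246)*4.1 = -1.074 + (-0.10086) = -1.17486 V
Rounded to 3 decimal places: E = -1.175 V

-1.175 V


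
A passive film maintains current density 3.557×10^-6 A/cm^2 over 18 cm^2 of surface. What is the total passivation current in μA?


I = i_pass * A, then convert A → μA (×10^6)
I = 3.557×10^-6 * 18 * 10^6 = 64.03 μA

64.03 μA


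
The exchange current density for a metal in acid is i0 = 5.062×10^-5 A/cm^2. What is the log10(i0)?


i0 = 5.062×10^-5 A/cm^2
log10(i0) = -4.296

-4.296


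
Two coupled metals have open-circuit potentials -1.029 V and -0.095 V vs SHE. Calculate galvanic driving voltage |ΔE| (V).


Driving voltage is the absolute potential difference.
|ΔE| = |-1.029 − (-0.095)| = 0.934 V

0.934 V


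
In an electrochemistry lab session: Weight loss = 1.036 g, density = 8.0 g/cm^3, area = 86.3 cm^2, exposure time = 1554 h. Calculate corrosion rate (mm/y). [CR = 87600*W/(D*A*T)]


Apply the mm/y weight-loss relation: CR = 87600 * W / (D * A * T)
Numerator: 87600 * 1.036 = 90753.6
Denominator: 8.0 * 86.3 * 1554 = 1072881.6
CR = 90753.6 / 1072881.6 = 0.0846 mm/y

0.0846 mm/y


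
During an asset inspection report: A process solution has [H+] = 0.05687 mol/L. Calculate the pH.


pH = −log10[H+]
pH = −log10(0.05687) = 1.25

1.25


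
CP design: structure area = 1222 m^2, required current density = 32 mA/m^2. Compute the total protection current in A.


I = area * current density, then convert mA → A (÷1000)
I = 1222 * 32 / 1000 = 39.1 A

39.1 A


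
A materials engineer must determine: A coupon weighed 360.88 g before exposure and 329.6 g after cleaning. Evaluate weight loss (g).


Weight loss = initial − final
WL = 360.88 − 329.6 = 31.28 g

31.28 g


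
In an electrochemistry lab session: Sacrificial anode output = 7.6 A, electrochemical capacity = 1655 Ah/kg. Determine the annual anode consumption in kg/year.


Annual consumption = current * hours per year / capacity
Rate = 7.6 * 8760 / 1655 = 40.2 kg/year

40.2 kg/year


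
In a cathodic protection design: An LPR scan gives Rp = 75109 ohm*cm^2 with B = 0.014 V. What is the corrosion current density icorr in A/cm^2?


Apply the Stern-Geary relation: icorr = B / Rp
icorr = 0.014 / 75109 = 1.864×10^-7 A/cm^2

1.864×10^-7 A/cm^2


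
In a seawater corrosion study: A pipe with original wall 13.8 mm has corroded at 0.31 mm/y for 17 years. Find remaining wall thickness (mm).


Remaining wall = original − CR × time
t = 13.8 − 0.31*17 = 13.8 − 5.27 = 8.53 mm

8.53 mm


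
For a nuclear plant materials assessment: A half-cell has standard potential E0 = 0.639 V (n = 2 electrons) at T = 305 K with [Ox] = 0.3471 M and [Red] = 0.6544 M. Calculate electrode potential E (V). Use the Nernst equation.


Apply the Nernst equation: E = E0 + (RT/nF)*ln([Ox]/[Red])
Step 1: RT/nF = 8.314*305/(2*96485) = 0.01314075 V
Step 2: [Ox]/[Red] = 0.3471/0.6544 = 0.53041
Step 3: ln(0.53041) = -0.634105
Step 4: correction = 0.01314075 * -0.634105 = -0.008 V
E = 0.639 + -0.008 = 0.631 V

0.631 V


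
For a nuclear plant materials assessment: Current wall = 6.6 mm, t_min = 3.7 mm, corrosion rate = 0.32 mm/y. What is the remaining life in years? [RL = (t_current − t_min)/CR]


Apply the remaining-life relation: RL = (t_current − t_min) / CR
RL = (6.6 − 3.7) / 0.32 = 2.9 / 0.32 = 9.1 years

9.1 years
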